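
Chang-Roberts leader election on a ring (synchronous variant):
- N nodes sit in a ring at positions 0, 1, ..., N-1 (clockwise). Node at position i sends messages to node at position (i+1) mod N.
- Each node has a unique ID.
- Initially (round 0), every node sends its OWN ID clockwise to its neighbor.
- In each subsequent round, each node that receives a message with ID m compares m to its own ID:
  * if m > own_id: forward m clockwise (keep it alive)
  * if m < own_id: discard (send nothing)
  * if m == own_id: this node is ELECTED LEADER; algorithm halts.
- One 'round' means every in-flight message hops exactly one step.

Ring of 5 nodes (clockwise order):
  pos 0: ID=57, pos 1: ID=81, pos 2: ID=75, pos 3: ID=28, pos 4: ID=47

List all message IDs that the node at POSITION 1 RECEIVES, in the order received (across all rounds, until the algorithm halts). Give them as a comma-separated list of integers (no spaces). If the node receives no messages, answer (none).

Answer: 57,75,81

Derivation:
Round 1: pos1(id81) recv 57: drop; pos2(id75) recv 81: fwd; pos3(id28) recv 75: fwd; pos4(id47) recv 28: drop; pos0(id57) recv 47: drop
Round 2: pos3(id28) recv 81: fwd; pos4(id47) recv 75: fwd
Round 3: pos4(id47) recv 81: fwd; pos0(id57) recv 75: fwd
Round 4: pos0(id57) recv 81: fwd; pos1(id81) recv 75: drop
Round 5: pos1(id81) recv 81: ELECTED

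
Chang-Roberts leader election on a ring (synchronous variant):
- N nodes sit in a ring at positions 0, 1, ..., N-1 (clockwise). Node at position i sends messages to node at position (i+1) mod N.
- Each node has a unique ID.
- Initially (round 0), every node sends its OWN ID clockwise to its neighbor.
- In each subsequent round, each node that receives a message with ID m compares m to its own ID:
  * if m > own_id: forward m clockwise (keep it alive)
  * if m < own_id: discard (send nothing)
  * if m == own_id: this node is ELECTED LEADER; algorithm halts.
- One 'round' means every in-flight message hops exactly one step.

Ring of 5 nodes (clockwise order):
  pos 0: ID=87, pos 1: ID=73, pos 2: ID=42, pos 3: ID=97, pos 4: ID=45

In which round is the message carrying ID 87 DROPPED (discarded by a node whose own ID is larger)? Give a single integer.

Round 1: pos1(id73) recv 87: fwd; pos2(id42) recv 73: fwd; pos3(id97) recv 42: drop; pos4(id45) recv 97: fwd; pos0(id87) recv 45: drop
Round 2: pos2(id42) recv 87: fwd; pos3(id97) recv 73: drop; pos0(id87) recv 97: fwd
Round 3: pos3(id97) recv 87: drop; pos1(id73) recv 97: fwd
Round 4: pos2(id42) recv 97: fwd
Round 5: pos3(id97) recv 97: ELECTED
Message ID 87 originates at pos 0; dropped at pos 3 in round 3

Answer: 3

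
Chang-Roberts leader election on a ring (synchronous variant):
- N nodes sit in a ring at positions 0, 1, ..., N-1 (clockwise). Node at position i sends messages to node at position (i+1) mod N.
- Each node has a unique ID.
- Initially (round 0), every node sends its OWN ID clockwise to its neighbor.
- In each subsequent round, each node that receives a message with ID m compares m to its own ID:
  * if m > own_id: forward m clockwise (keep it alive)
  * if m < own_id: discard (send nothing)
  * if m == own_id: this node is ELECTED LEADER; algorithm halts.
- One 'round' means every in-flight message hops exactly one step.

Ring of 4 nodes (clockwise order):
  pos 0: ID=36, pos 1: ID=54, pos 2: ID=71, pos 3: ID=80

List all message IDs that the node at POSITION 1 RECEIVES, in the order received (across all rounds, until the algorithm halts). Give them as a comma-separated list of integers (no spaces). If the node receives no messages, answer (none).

Answer: 36,80

Derivation:
Round 1: pos1(id54) recv 36: drop; pos2(id71) recv 54: drop; pos3(id80) recv 71: drop; pos0(id36) recv 80: fwd
Round 2: pos1(id54) recv 80: fwd
Round 3: pos2(id71) recv 80: fwd
Round 4: pos3(id80) recv 80: ELECTED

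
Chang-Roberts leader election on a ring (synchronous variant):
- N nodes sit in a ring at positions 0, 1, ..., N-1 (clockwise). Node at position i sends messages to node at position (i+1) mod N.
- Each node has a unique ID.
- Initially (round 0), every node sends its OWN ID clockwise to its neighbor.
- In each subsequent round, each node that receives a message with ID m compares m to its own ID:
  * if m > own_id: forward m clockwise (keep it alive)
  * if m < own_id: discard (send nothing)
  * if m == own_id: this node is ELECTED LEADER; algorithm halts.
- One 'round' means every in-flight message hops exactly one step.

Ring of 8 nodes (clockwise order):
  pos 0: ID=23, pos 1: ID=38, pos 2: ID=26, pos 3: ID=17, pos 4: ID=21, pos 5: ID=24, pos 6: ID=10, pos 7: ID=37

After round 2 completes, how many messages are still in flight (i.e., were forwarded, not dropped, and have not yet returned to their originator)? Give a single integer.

Answer: 2

Derivation:
Round 1: pos1(id38) recv 23: drop; pos2(id26) recv 38: fwd; pos3(id17) recv 26: fwd; pos4(id21) recv 17: drop; pos5(id24) recv 21: drop; pos6(id10) recv 24: fwd; pos7(id37) recv 10: drop; pos0(id23) recv 37: fwd
Round 2: pos3(id17) recv 38: fwd; pos4(id21) recv 26: fwd; pos7(id37) recv 24: drop; pos1(id38) recv 37: drop
After round 2: 2 messages still in flight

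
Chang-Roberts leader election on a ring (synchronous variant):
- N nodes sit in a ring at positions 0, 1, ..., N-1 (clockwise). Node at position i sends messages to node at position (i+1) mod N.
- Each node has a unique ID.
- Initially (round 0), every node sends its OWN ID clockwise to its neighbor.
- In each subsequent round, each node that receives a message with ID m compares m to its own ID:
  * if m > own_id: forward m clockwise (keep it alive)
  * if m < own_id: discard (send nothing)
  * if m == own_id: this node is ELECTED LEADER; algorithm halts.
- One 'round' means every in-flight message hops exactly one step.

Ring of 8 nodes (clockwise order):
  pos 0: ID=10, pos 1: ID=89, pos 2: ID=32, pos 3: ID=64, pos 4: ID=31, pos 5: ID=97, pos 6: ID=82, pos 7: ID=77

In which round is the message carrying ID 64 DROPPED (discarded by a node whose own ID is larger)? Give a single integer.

Answer: 2

Derivation:
Round 1: pos1(id89) recv 10: drop; pos2(id32) recv 89: fwd; pos3(id64) recv 32: drop; pos4(id31) recv 64: fwd; pos5(id97) recv 31: drop; pos6(id82) recv 97: fwd; pos7(id77) recv 82: fwd; pos0(id10) recv 77: fwd
Round 2: pos3(id64) recv 89: fwd; pos5(id97) recv 64: drop; pos7(id77) recv 97: fwd; pos0(id10) recv 82: fwd; pos1(id89) recv 77: drop
Round 3: pos4(id31) recv 89: fwd; pos0(id10) recv 97: fwd; pos1(id89) recv 82: drop
Round 4: pos5(id97) recv 89: drop; pos1(id89) recv 97: fwd
Round 5: pos2(id32) recv 97: fwd
Round 6: pos3(id64) recv 97: fwd
Round 7: pos4(id31) recv 97: fwd
Round 8: pos5(id97) recv 97: ELECTED
Message ID 64 originates at pos 3; dropped at pos 5 in round 2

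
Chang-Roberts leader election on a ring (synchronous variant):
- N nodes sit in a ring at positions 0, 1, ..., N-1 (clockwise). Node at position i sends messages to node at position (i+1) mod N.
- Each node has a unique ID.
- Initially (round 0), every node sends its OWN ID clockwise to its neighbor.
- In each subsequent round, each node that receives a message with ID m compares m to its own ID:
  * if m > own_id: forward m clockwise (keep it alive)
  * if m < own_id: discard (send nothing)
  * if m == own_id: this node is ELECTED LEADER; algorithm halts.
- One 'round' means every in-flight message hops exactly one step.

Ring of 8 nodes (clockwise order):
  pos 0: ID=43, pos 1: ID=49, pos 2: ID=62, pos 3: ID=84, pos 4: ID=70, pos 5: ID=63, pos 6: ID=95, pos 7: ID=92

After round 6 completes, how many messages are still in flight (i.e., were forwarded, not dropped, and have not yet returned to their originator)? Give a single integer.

Answer: 2

Derivation:
Round 1: pos1(id49) recv 43: drop; pos2(id62) recv 49: drop; pos3(id84) recv 62: drop; pos4(id70) recv 84: fwd; pos5(id63) recv 70: fwd; pos6(id95) recv 63: drop; pos7(id92) recv 95: fwd; pos0(id43) recv 92: fwd
Round 2: pos5(id63) recv 84: fwd; pos6(id95) recv 70: drop; pos0(id43) recv 95: fwd; pos1(id49) recv 92: fwd
Round 3: pos6(id95) recv 84: drop; pos1(id49) recv 95: fwd; pos2(id62) recv 92: fwd
Round 4: pos2(id62) recv 95: fwd; pos3(id84) recv 92: fwd
Round 5: pos3(id84) recv 95: fwd; pos4(id70) recv 92: fwd
Round 6: pos4(id70) recv 95: fwd; pos5(id63) recv 92: fwd
After round 6: 2 messages still in flight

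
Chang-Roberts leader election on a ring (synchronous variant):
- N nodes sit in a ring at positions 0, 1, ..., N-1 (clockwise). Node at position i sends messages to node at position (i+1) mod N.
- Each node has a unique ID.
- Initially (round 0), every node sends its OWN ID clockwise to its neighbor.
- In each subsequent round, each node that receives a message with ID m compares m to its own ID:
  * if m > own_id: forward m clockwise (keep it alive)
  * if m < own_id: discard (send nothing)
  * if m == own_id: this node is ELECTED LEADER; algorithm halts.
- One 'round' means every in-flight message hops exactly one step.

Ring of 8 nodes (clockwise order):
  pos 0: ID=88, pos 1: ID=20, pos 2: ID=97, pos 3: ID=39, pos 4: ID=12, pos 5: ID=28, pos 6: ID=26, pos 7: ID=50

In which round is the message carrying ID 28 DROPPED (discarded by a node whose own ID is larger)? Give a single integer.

Answer: 2

Derivation:
Round 1: pos1(id20) recv 88: fwd; pos2(id97) recv 20: drop; pos3(id39) recv 97: fwd; pos4(id12) recv 39: fwd; pos5(id28) recv 12: drop; pos6(id26) recv 28: fwd; pos7(id50) recv 26: drop; pos0(id88) recv 50: drop
Round 2: pos2(id97) recv 88: drop; pos4(id12) recv 97: fwd; pos5(id28) recv 39: fwd; pos7(id50) recv 28: drop
Round 3: pos5(id28) recv 97: fwd; pos6(id26) recv 39: fwd
Round 4: pos6(id26) recv 97: fwd; pos7(id50) recv 39: drop
Round 5: pos7(id50) recv 97: fwd
Round 6: pos0(id88) recv 97: fwd
Round 7: pos1(id20) recv 97: fwd
Round 8: pos2(id97) recv 97: ELECTED
Message ID 28 originates at pos 5; dropped at pos 7 in round 2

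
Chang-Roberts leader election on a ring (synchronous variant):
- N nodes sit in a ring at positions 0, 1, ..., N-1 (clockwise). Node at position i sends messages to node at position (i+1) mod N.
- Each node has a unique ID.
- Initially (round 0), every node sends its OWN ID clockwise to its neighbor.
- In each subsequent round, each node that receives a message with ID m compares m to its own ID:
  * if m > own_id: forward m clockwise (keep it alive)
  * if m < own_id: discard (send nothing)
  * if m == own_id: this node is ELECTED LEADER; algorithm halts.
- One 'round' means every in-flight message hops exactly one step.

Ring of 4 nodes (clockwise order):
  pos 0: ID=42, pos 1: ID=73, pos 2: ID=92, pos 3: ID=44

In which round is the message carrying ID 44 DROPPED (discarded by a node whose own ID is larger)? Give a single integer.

Round 1: pos1(id73) recv 42: drop; pos2(id92) recv 73: drop; pos3(id44) recv 92: fwd; pos0(id42) recv 44: fwd
Round 2: pos0(id42) recv 92: fwd; pos1(id73) recv 44: drop
Round 3: pos1(id73) recv 92: fwd
Round 4: pos2(id92) recv 92: ELECTED
Message ID 44 originates at pos 3; dropped at pos 1 in round 2

Answer: 2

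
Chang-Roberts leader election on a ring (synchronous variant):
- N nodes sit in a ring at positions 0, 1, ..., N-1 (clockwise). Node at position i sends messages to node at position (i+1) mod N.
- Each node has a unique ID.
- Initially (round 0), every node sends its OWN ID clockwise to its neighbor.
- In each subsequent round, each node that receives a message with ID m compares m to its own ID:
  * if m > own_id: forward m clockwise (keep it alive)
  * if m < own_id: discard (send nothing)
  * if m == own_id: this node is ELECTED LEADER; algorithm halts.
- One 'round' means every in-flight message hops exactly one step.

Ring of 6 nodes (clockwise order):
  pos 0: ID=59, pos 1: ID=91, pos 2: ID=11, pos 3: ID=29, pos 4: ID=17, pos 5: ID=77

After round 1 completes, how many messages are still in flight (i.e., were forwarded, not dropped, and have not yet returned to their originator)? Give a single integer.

Round 1: pos1(id91) recv 59: drop; pos2(id11) recv 91: fwd; pos3(id29) recv 11: drop; pos4(id17) recv 29: fwd; pos5(id77) recv 17: drop; pos0(id59) recv 77: fwd
After round 1: 3 messages still in flight

Answer: 3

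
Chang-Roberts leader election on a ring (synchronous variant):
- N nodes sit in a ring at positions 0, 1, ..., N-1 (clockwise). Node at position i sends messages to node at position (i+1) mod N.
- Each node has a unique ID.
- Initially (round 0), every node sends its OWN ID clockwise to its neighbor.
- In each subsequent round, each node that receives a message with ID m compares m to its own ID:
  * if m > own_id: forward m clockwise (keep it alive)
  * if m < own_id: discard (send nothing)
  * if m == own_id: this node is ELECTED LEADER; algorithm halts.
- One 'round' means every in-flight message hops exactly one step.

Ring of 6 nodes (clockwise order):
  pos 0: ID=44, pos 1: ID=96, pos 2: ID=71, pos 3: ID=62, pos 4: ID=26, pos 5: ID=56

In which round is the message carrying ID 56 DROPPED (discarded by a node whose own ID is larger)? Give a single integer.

Answer: 2

Derivation:
Round 1: pos1(id96) recv 44: drop; pos2(id71) recv 96: fwd; pos3(id62) recv 71: fwd; pos4(id26) recv 62: fwd; pos5(id56) recv 26: drop; pos0(id44) recv 56: fwd
Round 2: pos3(id62) recv 96: fwd; pos4(id26) recv 71: fwd; pos5(id56) recv 62: fwd; pos1(id96) recv 56: drop
Round 3: pos4(id26) recv 96: fwd; pos5(id56) recv 71: fwd; pos0(id44) recv 62: fwd
Round 4: pos5(id56) recv 96: fwd; pos0(id44) recv 71: fwd; pos1(id96) recv 62: drop
Round 5: pos0(id44) recv 96: fwd; pos1(id96) recv 71: drop
Round 6: pos1(id96) recv 96: ELECTED
Message ID 56 originates at pos 5; dropped at pos 1 in round 2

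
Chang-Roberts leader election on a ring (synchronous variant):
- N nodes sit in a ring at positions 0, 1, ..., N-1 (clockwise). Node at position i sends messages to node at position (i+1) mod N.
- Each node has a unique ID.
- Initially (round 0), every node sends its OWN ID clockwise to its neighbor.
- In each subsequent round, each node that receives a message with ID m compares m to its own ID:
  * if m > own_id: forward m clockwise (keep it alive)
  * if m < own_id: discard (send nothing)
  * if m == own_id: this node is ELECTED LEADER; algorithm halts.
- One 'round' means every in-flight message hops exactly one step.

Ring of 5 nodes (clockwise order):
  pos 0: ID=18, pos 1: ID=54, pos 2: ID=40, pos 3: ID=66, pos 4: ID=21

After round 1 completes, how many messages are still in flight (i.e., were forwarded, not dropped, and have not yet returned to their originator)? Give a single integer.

Round 1: pos1(id54) recv 18: drop; pos2(id40) recv 54: fwd; pos3(id66) recv 40: drop; pos4(id21) recv 66: fwd; pos0(id18) recv 21: fwd
After round 1: 3 messages still in flight

Answer: 3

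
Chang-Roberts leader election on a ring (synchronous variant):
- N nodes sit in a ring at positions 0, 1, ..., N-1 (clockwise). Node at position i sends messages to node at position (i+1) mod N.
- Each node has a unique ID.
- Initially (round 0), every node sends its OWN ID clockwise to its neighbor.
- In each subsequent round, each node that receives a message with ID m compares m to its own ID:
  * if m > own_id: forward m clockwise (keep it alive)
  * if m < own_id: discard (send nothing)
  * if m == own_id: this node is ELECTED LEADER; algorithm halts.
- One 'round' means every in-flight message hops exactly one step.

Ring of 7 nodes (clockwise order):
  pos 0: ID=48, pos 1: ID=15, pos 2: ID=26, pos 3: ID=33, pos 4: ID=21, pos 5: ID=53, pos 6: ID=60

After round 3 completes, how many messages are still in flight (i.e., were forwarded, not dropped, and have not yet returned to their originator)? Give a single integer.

Answer: 2

Derivation:
Round 1: pos1(id15) recv 48: fwd; pos2(id26) recv 15: drop; pos3(id33) recv 26: drop; pos4(id21) recv 33: fwd; pos5(id53) recv 21: drop; pos6(id60) recv 53: drop; pos0(id48) recv 60: fwd
Round 2: pos2(id26) recv 48: fwd; pos5(id53) recv 33: drop; pos1(id15) recv 60: fwd
Round 3: pos3(id33) recv 48: fwd; pos2(id26) recv 60: fwd
After round 3: 2 messages still in flight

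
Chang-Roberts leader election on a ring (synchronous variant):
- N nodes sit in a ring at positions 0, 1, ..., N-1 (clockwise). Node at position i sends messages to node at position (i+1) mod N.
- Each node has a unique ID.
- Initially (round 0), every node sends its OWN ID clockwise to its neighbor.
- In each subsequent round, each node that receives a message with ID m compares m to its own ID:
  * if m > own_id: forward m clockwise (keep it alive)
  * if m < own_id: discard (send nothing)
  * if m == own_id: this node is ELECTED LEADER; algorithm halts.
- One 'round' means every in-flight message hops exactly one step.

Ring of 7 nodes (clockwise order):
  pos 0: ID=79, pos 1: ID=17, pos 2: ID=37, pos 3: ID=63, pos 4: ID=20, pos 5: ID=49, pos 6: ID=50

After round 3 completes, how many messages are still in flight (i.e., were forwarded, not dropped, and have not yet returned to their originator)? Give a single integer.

Round 1: pos1(id17) recv 79: fwd; pos2(id37) recv 17: drop; pos3(id63) recv 37: drop; pos4(id20) recv 63: fwd; pos5(id49) recv 20: drop; pos6(id50) recv 49: drop; pos0(id79) recv 50: drop
Round 2: pos2(id37) recv 79: fwd; pos5(id49) recv 63: fwd
Round 3: pos3(id63) recv 79: fwd; pos6(id50) recv 63: fwd
After round 3: 2 messages still in flight

Answer: 2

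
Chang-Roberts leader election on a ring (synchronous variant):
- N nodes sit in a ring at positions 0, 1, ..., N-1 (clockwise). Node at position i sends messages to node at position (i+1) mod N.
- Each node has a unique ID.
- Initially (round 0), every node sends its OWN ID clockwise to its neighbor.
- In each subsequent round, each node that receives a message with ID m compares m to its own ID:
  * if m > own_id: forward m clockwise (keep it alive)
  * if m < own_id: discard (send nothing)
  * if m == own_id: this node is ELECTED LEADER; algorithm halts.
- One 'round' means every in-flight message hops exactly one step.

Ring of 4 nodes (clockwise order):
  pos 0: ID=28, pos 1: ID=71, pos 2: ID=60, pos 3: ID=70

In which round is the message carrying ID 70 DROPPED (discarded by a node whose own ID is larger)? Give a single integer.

Answer: 2

Derivation:
Round 1: pos1(id71) recv 28: drop; pos2(id60) recv 71: fwd; pos3(id70) recv 60: drop; pos0(id28) recv 70: fwd
Round 2: pos3(id70) recv 71: fwd; pos1(id71) recv 70: drop
Round 3: pos0(id28) recv 71: fwd
Round 4: pos1(id71) recv 71: ELECTED
Message ID 70 originates at pos 3; dropped at pos 1 in round 2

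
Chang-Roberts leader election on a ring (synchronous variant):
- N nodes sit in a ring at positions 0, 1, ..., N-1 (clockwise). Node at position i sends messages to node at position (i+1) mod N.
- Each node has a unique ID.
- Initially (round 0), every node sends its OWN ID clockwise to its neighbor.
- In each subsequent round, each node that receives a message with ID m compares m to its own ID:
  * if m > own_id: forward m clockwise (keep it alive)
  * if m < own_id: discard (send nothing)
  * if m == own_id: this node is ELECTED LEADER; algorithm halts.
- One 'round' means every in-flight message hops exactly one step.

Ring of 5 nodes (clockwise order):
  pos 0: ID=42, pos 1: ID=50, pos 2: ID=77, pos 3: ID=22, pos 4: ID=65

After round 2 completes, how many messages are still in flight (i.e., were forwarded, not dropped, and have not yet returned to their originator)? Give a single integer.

Round 1: pos1(id50) recv 42: drop; pos2(id77) recv 50: drop; pos3(id22) recv 77: fwd; pos4(id65) recv 22: drop; pos0(id42) recv 65: fwd
Round 2: pos4(id65) recv 77: fwd; pos1(id50) recv 65: fwd
After round 2: 2 messages still in flight

Answer: 2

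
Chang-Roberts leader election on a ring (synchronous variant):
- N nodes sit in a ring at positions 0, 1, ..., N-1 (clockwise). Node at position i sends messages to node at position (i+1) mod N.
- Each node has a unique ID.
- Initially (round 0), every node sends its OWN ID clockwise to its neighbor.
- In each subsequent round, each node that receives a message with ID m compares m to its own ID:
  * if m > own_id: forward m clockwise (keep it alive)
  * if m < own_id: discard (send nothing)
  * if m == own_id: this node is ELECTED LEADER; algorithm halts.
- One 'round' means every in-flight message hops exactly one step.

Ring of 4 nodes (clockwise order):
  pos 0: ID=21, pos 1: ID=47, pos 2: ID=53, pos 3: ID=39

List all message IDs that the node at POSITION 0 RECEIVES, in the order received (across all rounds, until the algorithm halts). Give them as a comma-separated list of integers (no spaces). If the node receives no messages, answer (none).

Round 1: pos1(id47) recv 21: drop; pos2(id53) recv 47: drop; pos3(id39) recv 53: fwd; pos0(id21) recv 39: fwd
Round 2: pos0(id21) recv 53: fwd; pos1(id47) recv 39: drop
Round 3: pos1(id47) recv 53: fwd
Round 4: pos2(id53) recv 53: ELECTED

Answer: 39,53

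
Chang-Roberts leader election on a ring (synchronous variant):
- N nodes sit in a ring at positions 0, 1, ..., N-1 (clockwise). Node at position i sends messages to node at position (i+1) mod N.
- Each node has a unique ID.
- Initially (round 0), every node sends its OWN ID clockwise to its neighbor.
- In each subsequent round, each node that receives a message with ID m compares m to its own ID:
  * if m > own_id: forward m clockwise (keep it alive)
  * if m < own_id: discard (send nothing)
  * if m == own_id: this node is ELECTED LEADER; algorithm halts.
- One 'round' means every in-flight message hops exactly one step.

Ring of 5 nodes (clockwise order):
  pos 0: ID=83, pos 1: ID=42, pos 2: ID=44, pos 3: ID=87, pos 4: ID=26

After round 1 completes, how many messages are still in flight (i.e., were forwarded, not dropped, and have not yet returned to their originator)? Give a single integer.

Answer: 2

Derivation:
Round 1: pos1(id42) recv 83: fwd; pos2(id44) recv 42: drop; pos3(id87) recv 44: drop; pos4(id26) recv 87: fwd; pos0(id83) recv 26: drop
After round 1: 2 messages still in flight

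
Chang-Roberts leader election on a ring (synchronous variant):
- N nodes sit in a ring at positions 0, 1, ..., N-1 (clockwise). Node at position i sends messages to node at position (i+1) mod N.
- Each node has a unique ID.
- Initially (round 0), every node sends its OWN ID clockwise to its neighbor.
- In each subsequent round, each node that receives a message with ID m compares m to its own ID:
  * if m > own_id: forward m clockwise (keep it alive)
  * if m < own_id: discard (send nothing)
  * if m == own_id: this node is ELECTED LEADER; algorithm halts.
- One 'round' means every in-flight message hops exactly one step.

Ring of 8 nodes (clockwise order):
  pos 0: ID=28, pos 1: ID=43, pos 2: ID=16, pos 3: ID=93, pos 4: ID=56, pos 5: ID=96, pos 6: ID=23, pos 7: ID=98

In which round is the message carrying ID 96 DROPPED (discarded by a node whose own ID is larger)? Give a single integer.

Round 1: pos1(id43) recv 28: drop; pos2(id16) recv 43: fwd; pos3(id93) recv 16: drop; pos4(id56) recv 93: fwd; pos5(id96) recv 56: drop; pos6(id23) recv 96: fwd; pos7(id98) recv 23: drop; pos0(id28) recv 98: fwd
Round 2: pos3(id93) recv 43: drop; pos5(id96) recv 93: drop; pos7(id98) recv 96: drop; pos1(id43) recv 98: fwd
Round 3: pos2(id16) recv 98: fwd
Round 4: pos3(id93) recv 98: fwd
Round 5: pos4(id56) recv 98: fwd
Round 6: pos5(id96) recv 98: fwd
Round 7: pos6(id23) recv 98: fwd
Round 8: pos7(id98) recv 98: ELECTED
Message ID 96 originates at pos 5; dropped at pos 7 in round 2

Answer: 2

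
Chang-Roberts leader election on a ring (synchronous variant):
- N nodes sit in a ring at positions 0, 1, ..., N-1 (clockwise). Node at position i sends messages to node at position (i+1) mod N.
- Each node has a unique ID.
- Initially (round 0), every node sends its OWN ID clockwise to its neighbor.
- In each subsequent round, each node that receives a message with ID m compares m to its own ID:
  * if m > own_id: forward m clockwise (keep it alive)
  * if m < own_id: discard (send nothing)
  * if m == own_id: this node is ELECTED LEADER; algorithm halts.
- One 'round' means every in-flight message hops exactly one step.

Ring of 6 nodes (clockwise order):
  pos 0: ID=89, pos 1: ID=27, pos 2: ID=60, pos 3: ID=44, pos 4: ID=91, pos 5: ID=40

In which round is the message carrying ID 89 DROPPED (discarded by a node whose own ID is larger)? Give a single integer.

Answer: 4

Derivation:
Round 1: pos1(id27) recv 89: fwd; pos2(id60) recv 27: drop; pos3(id44) recv 60: fwd; pos4(id91) recv 44: drop; pos5(id40) recv 91: fwd; pos0(id89) recv 40: drop
Round 2: pos2(id60) recv 89: fwd; pos4(id91) recv 60: drop; pos0(id89) recv 91: fwd
Round 3: pos3(id44) recv 89: fwd; pos1(id27) recv 91: fwd
Round 4: pos4(id91) recv 89: drop; pos2(id60) recv 91: fwd
Round 5: pos3(id44) recv 91: fwd
Round 6: pos4(id91) recv 91: ELECTED
Message ID 89 originates at pos 0; dropped at pos 4 in round 4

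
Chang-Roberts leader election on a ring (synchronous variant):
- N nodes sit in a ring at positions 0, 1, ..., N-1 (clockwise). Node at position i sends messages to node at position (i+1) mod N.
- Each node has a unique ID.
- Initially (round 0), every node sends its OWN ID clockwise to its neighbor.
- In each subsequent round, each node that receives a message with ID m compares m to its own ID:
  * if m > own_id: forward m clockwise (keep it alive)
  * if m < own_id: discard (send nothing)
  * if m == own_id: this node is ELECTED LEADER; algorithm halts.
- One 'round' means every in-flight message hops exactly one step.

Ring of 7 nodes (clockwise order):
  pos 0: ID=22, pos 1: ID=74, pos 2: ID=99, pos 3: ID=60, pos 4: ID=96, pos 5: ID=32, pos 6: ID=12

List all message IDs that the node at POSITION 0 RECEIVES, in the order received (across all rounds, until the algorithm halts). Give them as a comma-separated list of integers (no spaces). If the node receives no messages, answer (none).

Answer: 12,32,96,99

Derivation:
Round 1: pos1(id74) recv 22: drop; pos2(id99) recv 74: drop; pos3(id60) recv 99: fwd; pos4(id96) recv 60: drop; pos5(id32) recv 96: fwd; pos6(id12) recv 32: fwd; pos0(id22) recv 12: drop
Round 2: pos4(id96) recv 99: fwd; pos6(id12) recv 96: fwd; pos0(id22) recv 32: fwd
Round 3: pos5(id32) recv 99: fwd; pos0(id22) recv 96: fwd; pos1(id74) recv 32: drop
Round 4: pos6(id12) recv 99: fwd; pos1(id74) recv 96: fwd
Round 5: pos0(id22) recv 99: fwd; pos2(id99) recv 96: drop
Round 6: pos1(id74) recv 99: fwd
Round 7: pos2(id99) recv 99: ELECTED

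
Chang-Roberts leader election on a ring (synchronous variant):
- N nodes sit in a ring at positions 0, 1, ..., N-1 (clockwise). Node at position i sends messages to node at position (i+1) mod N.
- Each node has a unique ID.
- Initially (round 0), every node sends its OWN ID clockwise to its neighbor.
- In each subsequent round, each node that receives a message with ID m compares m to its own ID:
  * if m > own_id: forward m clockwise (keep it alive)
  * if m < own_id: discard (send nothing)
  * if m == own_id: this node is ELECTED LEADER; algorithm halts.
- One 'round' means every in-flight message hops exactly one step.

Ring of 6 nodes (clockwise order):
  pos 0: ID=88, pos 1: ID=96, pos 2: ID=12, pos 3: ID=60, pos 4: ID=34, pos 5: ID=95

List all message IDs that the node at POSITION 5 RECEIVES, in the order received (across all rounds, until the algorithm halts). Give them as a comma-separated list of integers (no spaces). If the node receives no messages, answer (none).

Answer: 34,60,96

Derivation:
Round 1: pos1(id96) recv 88: drop; pos2(id12) recv 96: fwd; pos3(id60) recv 12: drop; pos4(id34) recv 60: fwd; pos5(id95) recv 34: drop; pos0(id88) recv 95: fwd
Round 2: pos3(id60) recv 96: fwd; pos5(id95) recv 60: drop; pos1(id96) recv 95: drop
Round 3: pos4(id34) recv 96: fwd
Round 4: pos5(id95) recv 96: fwd
Round 5: pos0(id88) recv 96: fwd
Round 6: pos1(id96) recv 96: ELECTED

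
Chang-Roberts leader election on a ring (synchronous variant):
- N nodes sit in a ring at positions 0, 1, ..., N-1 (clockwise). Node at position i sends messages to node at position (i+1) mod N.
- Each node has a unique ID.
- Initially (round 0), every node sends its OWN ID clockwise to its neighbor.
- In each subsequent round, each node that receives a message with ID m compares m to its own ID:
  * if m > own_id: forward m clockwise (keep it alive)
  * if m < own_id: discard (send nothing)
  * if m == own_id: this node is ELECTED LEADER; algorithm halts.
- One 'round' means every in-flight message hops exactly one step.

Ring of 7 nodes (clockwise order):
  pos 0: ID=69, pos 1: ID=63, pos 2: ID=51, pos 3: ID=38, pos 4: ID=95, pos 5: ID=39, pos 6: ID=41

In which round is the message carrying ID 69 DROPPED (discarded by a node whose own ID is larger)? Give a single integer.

Answer: 4

Derivation:
Round 1: pos1(id63) recv 69: fwd; pos2(id51) recv 63: fwd; pos3(id38) recv 51: fwd; pos4(id95) recv 38: drop; pos5(id39) recv 95: fwd; pos6(id41) recv 39: drop; pos0(id69) recv 41: drop
Round 2: pos2(id51) recv 69: fwd; pos3(id38) recv 63: fwd; pos4(id95) recv 51: drop; pos6(id41) recv 95: fwd
Round 3: pos3(id38) recv 69: fwd; pos4(id95) recv 63: drop; pos0(id69) recv 95: fwd
Round 4: pos4(id95) recv 69: drop; pos1(id63) recv 95: fwd
Round 5: pos2(id51) recv 95: fwd
Round 6: pos3(id38) recv 95: fwd
Round 7: pos4(id95) recv 95: ELECTED
Message ID 69 originates at pos 0; dropped at pos 4 in round 4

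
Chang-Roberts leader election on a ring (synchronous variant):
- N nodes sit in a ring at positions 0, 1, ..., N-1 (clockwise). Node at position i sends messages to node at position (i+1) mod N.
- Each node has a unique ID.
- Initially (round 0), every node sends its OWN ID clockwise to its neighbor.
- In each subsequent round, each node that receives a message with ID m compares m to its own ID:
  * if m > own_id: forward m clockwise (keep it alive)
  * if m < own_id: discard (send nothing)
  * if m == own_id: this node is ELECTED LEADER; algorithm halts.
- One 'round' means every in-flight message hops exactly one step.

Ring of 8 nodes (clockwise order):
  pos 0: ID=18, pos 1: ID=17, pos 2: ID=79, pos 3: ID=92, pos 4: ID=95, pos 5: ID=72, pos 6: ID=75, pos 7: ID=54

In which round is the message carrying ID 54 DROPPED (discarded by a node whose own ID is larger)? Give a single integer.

Answer: 3

Derivation:
Round 1: pos1(id17) recv 18: fwd; pos2(id79) recv 17: drop; pos3(id92) recv 79: drop; pos4(id95) recv 92: drop; pos5(id72) recv 95: fwd; pos6(id75) recv 72: drop; pos7(id54) recv 75: fwd; pos0(id18) recv 54: fwd
Round 2: pos2(id79) recv 18: drop; pos6(id75) recv 95: fwd; pos0(id18) recv 75: fwd; pos1(id17) recv 54: fwd
Round 3: pos7(id54) recv 95: fwd; pos1(id17) recv 75: fwd; pos2(id79) recv 54: drop
Round 4: pos0(id18) recv 95: fwd; pos2(id79) recv 75: drop
Round 5: pos1(id17) recv 95: fwd
Round 6: pos2(id79) recv 95: fwd
Round 7: pos3(id92) recv 95: fwd
Round 8: pos4(id95) recv 95: ELECTED
Message ID 54 originates at pos 7; dropped at pos 2 in round 3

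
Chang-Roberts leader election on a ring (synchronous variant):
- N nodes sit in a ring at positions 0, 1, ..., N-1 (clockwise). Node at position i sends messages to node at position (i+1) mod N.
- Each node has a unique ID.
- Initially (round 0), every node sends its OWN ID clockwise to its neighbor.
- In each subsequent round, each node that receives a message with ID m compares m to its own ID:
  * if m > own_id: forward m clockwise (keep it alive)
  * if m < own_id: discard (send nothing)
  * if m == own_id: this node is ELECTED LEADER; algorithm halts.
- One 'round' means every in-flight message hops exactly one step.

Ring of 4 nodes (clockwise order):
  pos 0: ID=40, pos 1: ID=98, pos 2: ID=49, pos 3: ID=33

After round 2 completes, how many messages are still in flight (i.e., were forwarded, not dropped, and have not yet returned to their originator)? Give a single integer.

Answer: 2

Derivation:
Round 1: pos1(id98) recv 40: drop; pos2(id49) recv 98: fwd; pos3(id33) recv 49: fwd; pos0(id40) recv 33: drop
Round 2: pos3(id33) recv 98: fwd; pos0(id40) recv 49: fwd
After round 2: 2 messages still in flight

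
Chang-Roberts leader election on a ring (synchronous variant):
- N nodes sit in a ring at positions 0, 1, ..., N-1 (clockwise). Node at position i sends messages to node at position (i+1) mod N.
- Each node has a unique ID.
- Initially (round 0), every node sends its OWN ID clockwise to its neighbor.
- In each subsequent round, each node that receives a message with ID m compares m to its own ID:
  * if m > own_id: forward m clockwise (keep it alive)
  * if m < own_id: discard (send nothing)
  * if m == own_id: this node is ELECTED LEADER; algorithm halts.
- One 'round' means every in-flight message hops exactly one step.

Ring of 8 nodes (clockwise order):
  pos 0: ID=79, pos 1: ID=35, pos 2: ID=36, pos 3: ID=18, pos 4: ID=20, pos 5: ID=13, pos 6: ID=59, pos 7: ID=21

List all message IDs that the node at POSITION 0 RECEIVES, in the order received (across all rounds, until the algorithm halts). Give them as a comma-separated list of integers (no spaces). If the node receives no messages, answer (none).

Answer: 21,59,79

Derivation:
Round 1: pos1(id35) recv 79: fwd; pos2(id36) recv 35: drop; pos3(id18) recv 36: fwd; pos4(id20) recv 18: drop; pos5(id13) recv 20: fwd; pos6(id59) recv 13: drop; pos7(id21) recv 59: fwd; pos0(id79) recv 21: drop
Round 2: pos2(id36) recv 79: fwd; pos4(id20) recv 36: fwd; pos6(id59) recv 20: drop; pos0(id79) recv 59: drop
Round 3: pos3(id18) recv 79: fwd; pos5(id13) recv 36: fwd
Round 4: pos4(id20) recv 79: fwd; pos6(id59) recv 36: drop
Round 5: pos5(id13) recv 79: fwd
Round 6: pos6(id59) recv 79: fwd
Round 7: pos7(id21) recv 79: fwd
Round 8: pos0(id79) recv 79: ELECTED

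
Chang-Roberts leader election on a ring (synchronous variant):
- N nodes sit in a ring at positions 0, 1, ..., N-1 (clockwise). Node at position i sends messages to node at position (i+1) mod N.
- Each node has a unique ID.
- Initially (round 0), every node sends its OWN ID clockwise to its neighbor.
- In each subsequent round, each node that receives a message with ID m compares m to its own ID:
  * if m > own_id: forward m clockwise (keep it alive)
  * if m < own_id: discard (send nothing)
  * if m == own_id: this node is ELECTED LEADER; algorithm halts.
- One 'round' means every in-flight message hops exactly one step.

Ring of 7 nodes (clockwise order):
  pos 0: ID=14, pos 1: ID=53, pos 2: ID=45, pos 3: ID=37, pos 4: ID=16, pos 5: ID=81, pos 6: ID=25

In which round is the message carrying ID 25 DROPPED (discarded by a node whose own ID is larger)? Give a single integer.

Answer: 2

Derivation:
Round 1: pos1(id53) recv 14: drop; pos2(id45) recv 53: fwd; pos3(id37) recv 45: fwd; pos4(id16) recv 37: fwd; pos5(id81) recv 16: drop; pos6(id25) recv 81: fwd; pos0(id14) recv 25: fwd
Round 2: pos3(id37) recv 53: fwd; pos4(id16) recv 45: fwd; pos5(id81) recv 37: drop; pos0(id14) recv 81: fwd; pos1(id53) recv 25: drop
Round 3: pos4(id16) recv 53: fwd; pos5(id81) recv 45: drop; pos1(id53) recv 81: fwd
Round 4: pos5(id81) recv 53: drop; pos2(id45) recv 81: fwd
Round 5: pos3(id37) recv 81: fwd
Round 6: pos4(id16) recv 81: fwd
Round 7: pos5(id81) recv 81: ELECTED
Message ID 25 originates at pos 6; dropped at pos 1 in round 2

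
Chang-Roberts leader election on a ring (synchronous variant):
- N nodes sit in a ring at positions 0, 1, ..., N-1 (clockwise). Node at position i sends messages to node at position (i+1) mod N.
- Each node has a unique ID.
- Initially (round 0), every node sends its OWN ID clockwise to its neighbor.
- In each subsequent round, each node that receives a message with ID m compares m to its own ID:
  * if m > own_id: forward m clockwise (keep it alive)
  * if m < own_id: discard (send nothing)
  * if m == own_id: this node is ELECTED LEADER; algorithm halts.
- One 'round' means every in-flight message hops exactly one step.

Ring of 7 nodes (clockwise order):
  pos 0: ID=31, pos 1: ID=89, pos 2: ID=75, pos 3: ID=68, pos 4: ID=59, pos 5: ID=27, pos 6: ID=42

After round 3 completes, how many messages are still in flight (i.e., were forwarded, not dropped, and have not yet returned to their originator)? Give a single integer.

Answer: 4

Derivation:
Round 1: pos1(id89) recv 31: drop; pos2(id75) recv 89: fwd; pos3(id68) recv 75: fwd; pos4(id59) recv 68: fwd; pos5(id27) recv 59: fwd; pos6(id42) recv 27: drop; pos0(id31) recv 42: fwd
Round 2: pos3(id68) recv 89: fwd; pos4(id59) recv 75: fwd; pos5(id27) recv 68: fwd; pos6(id42) recv 59: fwd; pos1(id89) recv 42: drop
Round 3: pos4(id59) recv 89: fwd; pos5(id27) recv 75: fwd; pos6(id42) recv 68: fwd; pos0(id31) recv 59: fwd
After round 3: 4 messages still in flight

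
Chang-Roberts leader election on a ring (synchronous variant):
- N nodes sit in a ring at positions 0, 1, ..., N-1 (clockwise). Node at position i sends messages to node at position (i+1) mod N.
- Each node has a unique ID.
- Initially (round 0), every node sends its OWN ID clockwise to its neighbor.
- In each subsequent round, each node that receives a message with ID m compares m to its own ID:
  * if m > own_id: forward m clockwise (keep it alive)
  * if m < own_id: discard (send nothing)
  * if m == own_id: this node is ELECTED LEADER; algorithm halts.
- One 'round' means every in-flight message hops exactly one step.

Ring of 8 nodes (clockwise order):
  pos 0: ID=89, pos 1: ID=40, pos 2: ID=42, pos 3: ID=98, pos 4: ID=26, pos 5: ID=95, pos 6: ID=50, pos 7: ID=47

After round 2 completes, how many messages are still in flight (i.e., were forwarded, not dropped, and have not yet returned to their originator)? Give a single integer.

Round 1: pos1(id40) recv 89: fwd; pos2(id42) recv 40: drop; pos3(id98) recv 42: drop; pos4(id26) recv 98: fwd; pos5(id95) recv 26: drop; pos6(id50) recv 95: fwd; pos7(id47) recv 50: fwd; pos0(id89) recv 47: drop
Round 2: pos2(id42) recv 89: fwd; pos5(id95) recv 98: fwd; pos7(id47) recv 95: fwd; pos0(id89) recv 50: drop
After round 2: 3 messages still in flight

Answer: 3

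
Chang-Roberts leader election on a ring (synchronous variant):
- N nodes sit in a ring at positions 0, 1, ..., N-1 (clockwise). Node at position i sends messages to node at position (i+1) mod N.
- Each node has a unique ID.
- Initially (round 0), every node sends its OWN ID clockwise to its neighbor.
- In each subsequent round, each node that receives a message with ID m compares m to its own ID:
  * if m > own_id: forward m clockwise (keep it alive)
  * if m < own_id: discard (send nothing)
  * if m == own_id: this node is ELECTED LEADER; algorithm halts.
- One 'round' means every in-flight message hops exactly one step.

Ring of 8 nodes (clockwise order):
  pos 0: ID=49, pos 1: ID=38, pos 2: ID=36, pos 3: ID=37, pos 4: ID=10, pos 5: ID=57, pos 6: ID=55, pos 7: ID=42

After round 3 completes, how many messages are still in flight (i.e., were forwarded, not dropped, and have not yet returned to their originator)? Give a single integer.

Round 1: pos1(id38) recv 49: fwd; pos2(id36) recv 38: fwd; pos3(id37) recv 36: drop; pos4(id10) recv 37: fwd; pos5(id57) recv 10: drop; pos6(id55) recv 57: fwd; pos7(id42) recv 55: fwd; pos0(id49) recv 42: drop
Round 2: pos2(id36) recv 49: fwd; pos3(id37) recv 38: fwd; pos5(id57) recv 37: drop; pos7(id42) recv 57: fwd; pos0(id49) recv 55: fwd
Round 3: pos3(id37) recv 49: fwd; pos4(id10) recv 38: fwd; pos0(id49) recv 57: fwd; pos1(id38) recv 55: fwd
After round 3: 4 messages still in flight

Answer: 4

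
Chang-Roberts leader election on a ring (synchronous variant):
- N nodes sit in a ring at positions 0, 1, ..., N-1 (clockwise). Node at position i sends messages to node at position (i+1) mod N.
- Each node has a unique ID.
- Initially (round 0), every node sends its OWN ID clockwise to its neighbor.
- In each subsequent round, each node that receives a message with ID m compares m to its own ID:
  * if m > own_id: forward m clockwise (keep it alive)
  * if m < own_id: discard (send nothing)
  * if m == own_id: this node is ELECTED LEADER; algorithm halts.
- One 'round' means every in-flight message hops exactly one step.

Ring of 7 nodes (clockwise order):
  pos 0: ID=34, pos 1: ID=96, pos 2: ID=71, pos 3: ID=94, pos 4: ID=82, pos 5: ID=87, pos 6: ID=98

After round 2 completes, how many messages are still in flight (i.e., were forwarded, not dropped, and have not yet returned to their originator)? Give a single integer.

Answer: 3

Derivation:
Round 1: pos1(id96) recv 34: drop; pos2(id71) recv 96: fwd; pos3(id94) recv 71: drop; pos4(id82) recv 94: fwd; pos5(id87) recv 82: drop; pos6(id98) recv 87: drop; pos0(id34) recv 98: fwd
Round 2: pos3(id94) recv 96: fwd; pos5(id87) recv 94: fwd; pos1(id96) recv 98: fwd
After round 2: 3 messages still in flight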